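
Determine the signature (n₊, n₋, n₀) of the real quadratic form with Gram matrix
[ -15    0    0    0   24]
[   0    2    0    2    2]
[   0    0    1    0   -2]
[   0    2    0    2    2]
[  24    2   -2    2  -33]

step 0: pivot -15 → sign −
step 1: pivot 2 → sign +
step 2: pivot 1 → sign +
step 3: pivot -3/5 → sign −
step 4: row/col 4 already zero → sign 0
signature = (2, 2, 1)

Answer: (2, 2, 1)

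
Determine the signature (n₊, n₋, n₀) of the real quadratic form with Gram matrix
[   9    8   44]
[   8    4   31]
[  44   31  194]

Answer: (2, 1, 0)

Derivation:
step 0: pivot 9 → sign +
step 1: pivot -28/9 → sign −
step 2: pivot 1/28 → sign +
signature = (2, 1, 0)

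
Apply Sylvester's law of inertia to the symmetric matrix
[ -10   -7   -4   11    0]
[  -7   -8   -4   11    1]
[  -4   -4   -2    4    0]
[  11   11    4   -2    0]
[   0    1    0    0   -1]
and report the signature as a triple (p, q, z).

Answer: (1, 4, 0)

Derivation:
step 0: pivot -10 → sign −
step 1: pivot -31/10 → sign −
step 2: pivot 2/31 → sign +
step 3: pivot -30 → sign −
step 4: pivot -3/10 → sign −
signature = (1, 4, 0)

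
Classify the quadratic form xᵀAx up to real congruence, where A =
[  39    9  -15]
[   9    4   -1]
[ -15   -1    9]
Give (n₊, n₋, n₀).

step 0: pivot 39 → sign +
step 1: pivot 25/13 → sign +
step 2: pivot 2/25 → sign +
signature = (3, 0, 0)

Answer: (3, 0, 0)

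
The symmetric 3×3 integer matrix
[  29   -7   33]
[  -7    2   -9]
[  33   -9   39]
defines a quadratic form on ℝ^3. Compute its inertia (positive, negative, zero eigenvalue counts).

step 0: pivot 29 → sign +
step 1: pivot 9/29 → sign +
step 2: pivot -2 → sign −
signature = (2, 1, 0)

Answer: (2, 1, 0)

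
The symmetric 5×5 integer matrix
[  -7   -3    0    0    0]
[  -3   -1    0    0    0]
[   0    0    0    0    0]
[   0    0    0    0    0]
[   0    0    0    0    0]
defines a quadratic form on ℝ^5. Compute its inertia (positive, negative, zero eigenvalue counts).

step 0: pivot -7 → sign −
step 1: pivot 2/7 → sign +
step 2: row/col 2 already zero → sign 0
step 3: row/col 3 already zero → sign 0
step 4: row/col 4 already zero → sign 0
signature = (1, 1, 3)

Answer: (1, 1, 3)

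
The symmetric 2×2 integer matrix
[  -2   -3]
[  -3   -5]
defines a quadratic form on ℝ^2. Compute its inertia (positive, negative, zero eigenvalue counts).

step 0: pivot -2 → sign −
step 1: pivot -1/2 → sign −
signature = (0, 2, 0)

Answer: (0, 2, 0)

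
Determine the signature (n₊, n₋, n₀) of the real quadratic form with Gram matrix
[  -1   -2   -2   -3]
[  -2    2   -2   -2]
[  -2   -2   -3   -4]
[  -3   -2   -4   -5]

Answer: (2, 1, 1)

Derivation:
step 0: pivot -1 → sign −
step 1: pivot 6 → sign +
step 2: pivot 1/3 → sign +
step 3: row/col 3 already zero → sign 0
signature = (2, 1, 1)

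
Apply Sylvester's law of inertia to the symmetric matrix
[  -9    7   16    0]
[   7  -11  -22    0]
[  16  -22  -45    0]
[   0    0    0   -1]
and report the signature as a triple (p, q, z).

Answer: (0, 4, 0)

Derivation:
step 0: pivot -9 → sign −
step 1: pivot -50/9 → sign −
step 2: pivot -3/25 → sign −
step 3: pivot -1 → sign −
signature = (0, 4, 0)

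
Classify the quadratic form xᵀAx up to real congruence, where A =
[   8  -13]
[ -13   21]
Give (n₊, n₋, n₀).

Answer: (1, 1, 0)

Derivation:
step 0: pivot 8 → sign +
step 1: pivot -1/8 → sign −
signature = (1, 1, 0)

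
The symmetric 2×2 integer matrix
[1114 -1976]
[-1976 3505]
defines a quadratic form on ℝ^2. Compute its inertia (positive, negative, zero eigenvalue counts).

step 0: pivot 1114 → sign +
step 1: pivot -3/557 → sign −
signature = (1, 1, 0)

Answer: (1, 1, 0)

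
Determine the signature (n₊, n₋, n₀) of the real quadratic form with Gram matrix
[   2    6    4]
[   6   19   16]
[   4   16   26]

step 0: pivot 2 → sign +
step 1: pivot 1 → sign +
step 2: pivot 2 → sign +
signature = (3, 0, 0)

Answer: (3, 0, 0)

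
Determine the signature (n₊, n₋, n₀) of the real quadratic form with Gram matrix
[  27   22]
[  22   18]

step 0: pivot 27 → sign +
step 1: pivot 2/27 → sign +
signature = (2, 0, 0)

Answer: (2, 0, 0)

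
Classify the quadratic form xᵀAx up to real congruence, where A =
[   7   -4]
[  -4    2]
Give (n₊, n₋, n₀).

Answer: (1, 1, 0)

Derivation:
step 0: pivot 7 → sign +
step 1: pivot -2/7 → sign −
signature = (1, 1, 0)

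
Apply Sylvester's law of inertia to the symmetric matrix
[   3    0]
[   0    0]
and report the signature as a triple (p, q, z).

step 0: pivot 3 → sign +
step 1: row/col 1 already zero → sign 0
signature = (1, 0, 1)

Answer: (1, 0, 1)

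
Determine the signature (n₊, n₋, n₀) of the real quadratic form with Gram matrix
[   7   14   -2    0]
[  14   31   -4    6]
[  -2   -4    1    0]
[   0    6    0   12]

step 0: pivot 7 → sign +
step 1: pivot 3 → sign +
step 2: pivot 3/7 → sign +
step 3: row/col 3 already zero → sign 0
signature = (3, 0, 1)

Answer: (3, 0, 1)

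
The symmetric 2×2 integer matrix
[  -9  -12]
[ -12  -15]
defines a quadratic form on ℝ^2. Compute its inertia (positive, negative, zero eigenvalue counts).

Answer: (1, 1, 0)

Derivation:
step 0: pivot -9 → sign −
step 1: pivot 1 → sign +
signature = (1, 1, 0)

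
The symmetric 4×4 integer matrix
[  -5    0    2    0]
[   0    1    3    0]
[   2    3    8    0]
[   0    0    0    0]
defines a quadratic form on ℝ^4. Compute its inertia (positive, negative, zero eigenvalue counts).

step 0: pivot -5 → sign −
step 1: pivot 1 → sign +
step 2: pivot -1/5 → sign −
step 3: row/col 3 already zero → sign 0
signature = (1, 2, 1)

Answer: (1, 2, 1)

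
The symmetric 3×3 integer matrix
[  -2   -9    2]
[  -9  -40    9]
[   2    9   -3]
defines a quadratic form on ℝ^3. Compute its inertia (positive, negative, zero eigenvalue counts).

step 0: pivot -2 → sign −
step 1: pivot 1/2 → sign +
step 2: pivot -1 → sign −
signature = (1, 2, 0)

Answer: (1, 2, 0)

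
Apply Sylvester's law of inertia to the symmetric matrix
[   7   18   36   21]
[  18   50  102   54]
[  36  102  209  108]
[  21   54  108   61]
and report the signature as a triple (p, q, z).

step 0: pivot 7 → sign +
step 1: pivot 26/7 → sign +
step 2: pivot -1/13 → sign −
step 3: pivot -2 → sign −
signature = (2, 2, 0)

Answer: (2, 2, 0)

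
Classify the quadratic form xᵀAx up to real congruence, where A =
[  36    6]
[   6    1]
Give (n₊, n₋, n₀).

Answer: (1, 0, 1)

Derivation:
step 0: pivot 36 → sign +
step 1: row/col 1 already zero → sign 0
signature = (1, 0, 1)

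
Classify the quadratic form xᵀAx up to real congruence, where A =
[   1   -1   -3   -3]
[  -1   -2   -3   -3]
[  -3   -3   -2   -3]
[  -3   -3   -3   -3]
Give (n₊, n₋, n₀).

step 0: pivot 1 → sign +
step 1: pivot -3 → sign −
step 2: pivot 1 → sign +
step 3: row/col 3 already zero → sign 0
signature = (2, 1, 1)

Answer: (2, 1, 1)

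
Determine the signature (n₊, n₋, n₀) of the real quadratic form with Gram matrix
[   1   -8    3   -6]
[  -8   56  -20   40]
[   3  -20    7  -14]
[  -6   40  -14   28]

Answer: (1, 1, 2)

Derivation:
step 0: pivot 1 → sign +
step 1: pivot -8 → sign −
step 2: row/col 2 already zero → sign 0
step 3: row/col 3 already zero → sign 0
signature = (1, 1, 2)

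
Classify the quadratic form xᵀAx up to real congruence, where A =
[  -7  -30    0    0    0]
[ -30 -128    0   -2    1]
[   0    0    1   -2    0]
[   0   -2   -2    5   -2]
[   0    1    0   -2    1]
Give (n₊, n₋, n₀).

Answer: (2, 3, 0)

Derivation:
step 0: pivot -7 → sign −
step 1: pivot 4/7 → sign +
step 2: pivot 1 → sign +
step 3: pivot -6 → sign −
step 4: pivot -3/8 → sign −
signature = (2, 3, 0)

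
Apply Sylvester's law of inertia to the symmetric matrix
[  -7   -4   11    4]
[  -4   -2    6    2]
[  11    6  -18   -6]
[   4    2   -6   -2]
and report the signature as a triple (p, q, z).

step 0: pivot -7 → sign −
step 1: pivot 2/7 → sign +
step 2: pivot -1 → sign −
step 3: row/col 3 already zero → sign 0
signature = (1, 2, 1)

Answer: (1, 2, 1)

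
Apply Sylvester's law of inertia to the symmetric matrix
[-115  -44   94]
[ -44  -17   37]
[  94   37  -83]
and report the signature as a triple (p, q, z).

step 0: pivot -115 → sign −
step 1: pivot -19/115 → sign −
step 2: pivot 6/19 → sign +
signature = (1, 2, 0)

Answer: (1, 2, 0)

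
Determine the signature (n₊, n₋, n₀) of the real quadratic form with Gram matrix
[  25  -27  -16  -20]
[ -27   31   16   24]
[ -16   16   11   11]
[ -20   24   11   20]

step 0: pivot 25 → sign +
step 1: pivot 46/25 → sign +
step 2: pivot -3/23 → sign −
step 3: pivot 1 → sign +
signature = (3, 1, 0)

Answer: (3, 1, 0)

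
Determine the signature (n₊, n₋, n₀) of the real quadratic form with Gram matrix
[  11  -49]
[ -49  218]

step 0: pivot 11 → sign +
step 1: pivot -3/11 → sign −
signature = (1, 1, 0)

Answer: (1, 1, 0)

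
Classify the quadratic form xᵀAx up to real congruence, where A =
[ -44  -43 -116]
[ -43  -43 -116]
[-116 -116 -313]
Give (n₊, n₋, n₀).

step 0: pivot -44 → sign −
step 1: pivot -43/44 → sign −
step 2: pivot -3/43 → sign −
signature = (0, 3, 0)

Answer: (0, 3, 0)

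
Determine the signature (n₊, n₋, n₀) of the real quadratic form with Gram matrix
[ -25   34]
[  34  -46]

step 0: pivot -25 → sign −
step 1: pivot 6/25 → sign +
signature = (1, 1, 0)

Answer: (1, 1, 0)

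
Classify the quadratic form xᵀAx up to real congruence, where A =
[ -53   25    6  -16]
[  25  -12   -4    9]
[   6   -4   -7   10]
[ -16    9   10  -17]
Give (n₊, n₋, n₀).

step 0: pivot -53 → sign −
step 1: pivot -11/53 → sign −
step 2: pivot 3/11 → sign +
step 3: pivot -2 → sign −
signature = (1, 3, 0)

Answer: (1, 3, 0)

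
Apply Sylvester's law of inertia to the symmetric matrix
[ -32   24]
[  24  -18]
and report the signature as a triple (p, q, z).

Answer: (0, 1, 1)

Derivation:
step 0: pivot -32 → sign −
step 1: row/col 1 already zero → sign 0
signature = (0, 1, 1)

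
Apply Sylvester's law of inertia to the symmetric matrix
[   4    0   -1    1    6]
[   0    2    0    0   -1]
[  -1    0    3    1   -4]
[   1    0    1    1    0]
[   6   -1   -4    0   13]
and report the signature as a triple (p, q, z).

Answer: (5, 0, 0)

Derivation:
step 0: pivot 4 → sign +
step 1: pivot 2 → sign +
step 2: pivot 11/4 → sign +
step 3: pivot 2/11 → sign +
step 4: pivot 1/2 → sign +
signature = (5, 0, 0)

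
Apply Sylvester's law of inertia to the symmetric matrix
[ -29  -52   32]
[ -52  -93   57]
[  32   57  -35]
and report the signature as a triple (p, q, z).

Answer: (1, 2, 0)

Derivation:
step 0: pivot -29 → sign −
step 1: pivot 7/29 → sign +
step 2: pivot -2/7 → sign −
signature = (1, 2, 0)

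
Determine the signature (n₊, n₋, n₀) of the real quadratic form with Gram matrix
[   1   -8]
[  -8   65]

step 0: pivot 1 → sign +
step 1: pivot 1 → sign +
signature = (2, 0, 0)

Answer: (2, 0, 0)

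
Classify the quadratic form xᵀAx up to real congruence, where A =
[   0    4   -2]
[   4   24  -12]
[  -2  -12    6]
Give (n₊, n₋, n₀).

Answer: (1, 1, 1)

Derivation:
step 0: pivot 24 → sign +
step 1: pivot -2/3 → sign −
step 2: row/col 2 already zero → sign 0
signature = (1, 1, 1)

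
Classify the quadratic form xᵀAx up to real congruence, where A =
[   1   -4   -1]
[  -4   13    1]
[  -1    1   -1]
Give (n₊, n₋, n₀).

step 0: pivot 1 → sign +
step 1: pivot -3 → sign −
step 2: pivot 1 → sign +
signature = (2, 1, 0)

Answer: (2, 1, 0)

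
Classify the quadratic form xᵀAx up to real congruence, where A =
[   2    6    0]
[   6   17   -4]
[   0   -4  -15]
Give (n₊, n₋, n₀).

step 0: pivot 2 → sign +
step 1: pivot -1 → sign −
step 2: pivot 1 → sign +
signature = (2, 1, 0)

Answer: (2, 1, 0)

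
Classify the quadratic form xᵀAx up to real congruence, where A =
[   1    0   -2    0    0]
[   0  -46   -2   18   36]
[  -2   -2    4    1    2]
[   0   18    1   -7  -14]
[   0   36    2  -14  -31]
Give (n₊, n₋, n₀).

Answer: (2, 3, 0)

Derivation:
step 0: pivot 1 → sign +
step 1: pivot -46 → sign −
step 2: pivot 2/23 → sign +
step 3: pivot -1/2 → sign −
step 4: pivot -3 → sign −
signature = (2, 3, 0)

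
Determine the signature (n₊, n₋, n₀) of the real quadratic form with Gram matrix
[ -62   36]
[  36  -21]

step 0: pivot -62 → sign −
step 1: pivot -3/31 → sign −
signature = (0, 2, 0)

Answer: (0, 2, 0)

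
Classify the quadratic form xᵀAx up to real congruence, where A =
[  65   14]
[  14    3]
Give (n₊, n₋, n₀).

Answer: (1, 1, 0)

Derivation:
step 0: pivot 65 → sign +
step 1: pivot -1/65 → sign −
signature = (1, 1, 0)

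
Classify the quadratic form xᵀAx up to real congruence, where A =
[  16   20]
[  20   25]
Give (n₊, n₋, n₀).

Answer: (1, 0, 1)

Derivation:
step 0: pivot 16 → sign +
step 1: row/col 1 already zero → sign 0
signature = (1, 0, 1)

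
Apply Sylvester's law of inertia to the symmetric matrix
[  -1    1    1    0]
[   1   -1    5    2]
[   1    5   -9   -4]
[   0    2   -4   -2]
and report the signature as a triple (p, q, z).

step 0: pivot -1 → sign −
step 1: pivot -8 → sign −
step 2: pivot 9/2 → sign +
step 3: pivot -2/9 → sign −
signature = (1, 3, 0)

Answer: (1, 3, 0)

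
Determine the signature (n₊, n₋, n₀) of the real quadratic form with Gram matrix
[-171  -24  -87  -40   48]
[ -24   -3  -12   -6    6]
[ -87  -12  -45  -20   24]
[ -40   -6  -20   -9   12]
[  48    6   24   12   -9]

step 0: pivot -171 → sign −
step 1: pivot 7/19 → sign +
step 2: pivot -6/7 → sign −
step 3: pivot 1/3 → sign +
step 4: pivot 3 → sign +
signature = (3, 2, 0)

Answer: (3, 2, 0)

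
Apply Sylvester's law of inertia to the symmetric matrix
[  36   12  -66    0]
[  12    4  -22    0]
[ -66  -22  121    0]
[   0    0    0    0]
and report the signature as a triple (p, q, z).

step 0: pivot 36 → sign +
step 1: row/col 1 already zero → sign 0
step 2: row/col 2 already zero → sign 0
step 3: row/col 3 already zero → sign 0
signature = (1, 0, 3)

Answer: (1, 0, 3)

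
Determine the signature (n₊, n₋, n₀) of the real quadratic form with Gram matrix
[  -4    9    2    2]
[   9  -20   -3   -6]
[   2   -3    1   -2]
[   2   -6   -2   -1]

Answer: (2, 2, 0)

Derivation:
step 0: pivot -4 → sign −
step 1: pivot 1/4 → sign +
step 2: pivot -7 → sign −
step 3: pivot 1/7 → sign +
signature = (2, 2, 0)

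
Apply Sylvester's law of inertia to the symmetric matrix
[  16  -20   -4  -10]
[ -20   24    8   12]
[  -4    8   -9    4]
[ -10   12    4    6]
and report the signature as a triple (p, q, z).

step 0: pivot 16 → sign +
step 1: pivot -1 → sign −
step 2: pivot -1 → sign −
step 3: row/col 3 already zero → sign 0
signature = (1, 2, 1)

Answer: (1, 2, 1)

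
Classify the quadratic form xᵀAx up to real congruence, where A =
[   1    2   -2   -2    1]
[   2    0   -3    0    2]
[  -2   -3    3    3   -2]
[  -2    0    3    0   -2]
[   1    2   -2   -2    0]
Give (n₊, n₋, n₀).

Answer: (1, 3, 1)

Derivation:
step 0: pivot 1 → sign +
step 1: pivot -4 → sign −
step 2: pivot -3/4 → sign −
step 3: pivot -1 → sign −
step 4: row/col 4 already zero → sign 0
signature = (1, 3, 1)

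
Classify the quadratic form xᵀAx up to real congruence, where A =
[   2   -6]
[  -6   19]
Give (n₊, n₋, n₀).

step 0: pivot 2 → sign +
step 1: pivot 1 → sign +
signature = (2, 0, 0)

Answer: (2, 0, 0)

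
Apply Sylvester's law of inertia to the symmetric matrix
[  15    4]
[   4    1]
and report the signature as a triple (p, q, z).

Answer: (1, 1, 0)

Derivation:
step 0: pivot 15 → sign +
step 1: pivot -1/15 → sign −
signature = (1, 1, 0)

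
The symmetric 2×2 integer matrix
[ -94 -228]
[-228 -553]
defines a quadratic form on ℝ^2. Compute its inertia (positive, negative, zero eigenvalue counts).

step 0: pivot -94 → sign −
step 1: pivot 1/47 → sign +
signature = (1, 1, 0)

Answer: (1, 1, 0)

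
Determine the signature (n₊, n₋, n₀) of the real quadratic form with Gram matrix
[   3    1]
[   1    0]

Answer: (1, 1, 0)

Derivation:
step 0: pivot 3 → sign +
step 1: pivot -1/3 → sign −
signature = (1, 1, 0)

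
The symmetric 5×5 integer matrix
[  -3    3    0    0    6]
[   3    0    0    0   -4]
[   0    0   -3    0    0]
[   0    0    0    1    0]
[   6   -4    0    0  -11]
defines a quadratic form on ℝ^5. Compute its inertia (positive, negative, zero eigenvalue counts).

step 0: pivot -3 → sign −
step 1: pivot 3 → sign +
step 2: pivot -3 → sign −
step 3: pivot 1 → sign +
step 4: pivot -1/3 → sign −
signature = (2, 3, 0)

Answer: (2, 3, 0)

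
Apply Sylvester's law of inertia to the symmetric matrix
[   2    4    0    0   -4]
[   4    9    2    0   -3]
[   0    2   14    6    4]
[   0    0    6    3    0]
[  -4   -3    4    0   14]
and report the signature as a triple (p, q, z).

step 0: pivot 2 → sign +
step 1: pivot 1 → sign +
step 2: pivot 10 → sign +
step 3: pivot -3/5 → sign −
step 4: pivot -1 → sign −
signature = (3, 2, 0)

Answer: (3, 2, 0)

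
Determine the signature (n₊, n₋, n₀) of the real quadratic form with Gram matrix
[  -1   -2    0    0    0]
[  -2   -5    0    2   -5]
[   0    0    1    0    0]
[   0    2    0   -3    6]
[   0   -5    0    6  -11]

step 0: pivot -1 → sign −
step 1: pivot -1 → sign −
step 2: pivot 1 → sign +
step 3: pivot 1 → sign +
step 4: pivot -2 → sign −
signature = (2, 3, 0)

Answer: (2, 3, 0)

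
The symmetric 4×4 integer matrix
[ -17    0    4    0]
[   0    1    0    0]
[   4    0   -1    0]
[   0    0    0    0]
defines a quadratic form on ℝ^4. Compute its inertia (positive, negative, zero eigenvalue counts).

step 0: pivot -17 → sign −
step 1: pivot 1 → sign +
step 2: pivot -1/17 → sign −
step 3: row/col 3 already zero → sign 0
signature = (1, 2, 1)

Answer: (1, 2, 1)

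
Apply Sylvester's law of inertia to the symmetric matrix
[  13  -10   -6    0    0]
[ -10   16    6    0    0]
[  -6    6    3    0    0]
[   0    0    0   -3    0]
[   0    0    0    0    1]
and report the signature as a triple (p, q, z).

Answer: (3, 1, 1)

Derivation:
step 0: pivot 13 → sign +
step 1: pivot 108/13 → sign +
step 2: pivot -3 → sign −
step 3: pivot 1 → sign +
step 4: row/col 4 already zero → sign 0
signature = (3, 1, 1)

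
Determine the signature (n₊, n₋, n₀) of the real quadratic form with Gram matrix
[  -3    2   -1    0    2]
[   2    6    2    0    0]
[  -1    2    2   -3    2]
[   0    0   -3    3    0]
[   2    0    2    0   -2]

step 0: pivot -3 → sign −
step 1: pivot 22/3 → sign +
step 2: pivot 23/11 → sign +
step 3: pivot -30/23 → sign −
step 4: pivot 2/5 → sign +
signature = (3, 2, 0)

Answer: (3, 2, 0)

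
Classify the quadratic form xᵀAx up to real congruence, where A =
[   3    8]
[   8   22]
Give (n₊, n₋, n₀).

Answer: (2, 0, 0)

Derivation:
step 0: pivot 3 → sign +
step 1: pivot 2/3 → sign +
signature = (2, 0, 0)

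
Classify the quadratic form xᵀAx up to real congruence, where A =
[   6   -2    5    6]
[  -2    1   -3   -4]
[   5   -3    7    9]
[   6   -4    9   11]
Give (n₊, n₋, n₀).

step 0: pivot 6 → sign +
step 1: pivot 1/3 → sign +
step 2: pivot -5/2 → sign −
step 3: pivot -3/5 → sign −
signature = (2, 2, 0)

Answer: (2, 2, 0)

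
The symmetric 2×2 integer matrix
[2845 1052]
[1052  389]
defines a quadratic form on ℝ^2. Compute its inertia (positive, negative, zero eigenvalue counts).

Answer: (2, 0, 0)

Derivation:
step 0: pivot 2845 → sign +
step 1: pivot 1/2845 → sign +
signature = (2, 0, 0)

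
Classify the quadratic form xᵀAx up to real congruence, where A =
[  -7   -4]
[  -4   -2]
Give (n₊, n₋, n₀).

step 0: pivot -7 → sign −
step 1: pivot 2/7 → sign +
signature = (1, 1, 0)

Answer: (1, 1, 0)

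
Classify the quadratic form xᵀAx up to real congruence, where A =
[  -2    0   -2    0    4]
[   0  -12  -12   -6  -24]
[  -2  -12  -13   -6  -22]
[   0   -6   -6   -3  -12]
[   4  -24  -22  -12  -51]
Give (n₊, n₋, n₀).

step 0: pivot -2 → sign −
step 1: pivot -12 → sign −
step 2: pivot 1 → sign +
step 3: pivot 1 → sign +
step 4: row/col 4 already zero → sign 0
signature = (2, 2, 1)

Answer: (2, 2, 1)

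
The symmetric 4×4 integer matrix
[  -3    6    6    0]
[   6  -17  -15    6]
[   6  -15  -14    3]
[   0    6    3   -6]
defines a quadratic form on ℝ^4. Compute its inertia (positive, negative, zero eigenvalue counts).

step 0: pivot -3 → sign −
step 1: pivot -5 → sign −
step 2: pivot -1/5 → sign −
step 3: pivot 3 → sign +
signature = (1, 3, 0)

Answer: (1, 3, 0)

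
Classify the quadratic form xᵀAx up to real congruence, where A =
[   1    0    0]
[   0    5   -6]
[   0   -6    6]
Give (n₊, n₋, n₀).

Answer: (2, 1, 0)

Derivation:
step 0: pivot 1 → sign +
step 1: pivot 5 → sign +
step 2: pivot -6/5 → sign −
signature = (2, 1, 0)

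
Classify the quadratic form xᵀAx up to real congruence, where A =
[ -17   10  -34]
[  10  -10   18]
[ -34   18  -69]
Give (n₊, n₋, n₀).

step 0: pivot -17 → sign −
step 1: pivot -70/17 → sign −
step 2: pivot -1/35 → sign −
signature = (0, 3, 0)

Answer: (0, 3, 0)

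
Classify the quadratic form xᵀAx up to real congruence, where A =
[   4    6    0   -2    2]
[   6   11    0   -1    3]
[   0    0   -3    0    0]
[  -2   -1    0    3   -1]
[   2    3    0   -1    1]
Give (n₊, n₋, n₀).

Answer: (2, 1, 2)

Derivation:
step 0: pivot 4 → sign +
step 1: pivot 2 → sign +
step 2: pivot -3 → sign −
step 3: row/col 3 already zero → sign 0
step 4: row/col 4 already zero → sign 0
signature = (2, 1, 2)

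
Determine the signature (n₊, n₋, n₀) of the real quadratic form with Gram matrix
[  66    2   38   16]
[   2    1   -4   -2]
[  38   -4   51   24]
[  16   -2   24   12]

step 0: pivot 66 → sign +
step 1: pivot 31/33 → sign +
step 2: pivot 27/31 → sign +
step 3: row/col 3 already zero → sign 0
signature = (3, 0, 1)

Answer: (3, 0, 1)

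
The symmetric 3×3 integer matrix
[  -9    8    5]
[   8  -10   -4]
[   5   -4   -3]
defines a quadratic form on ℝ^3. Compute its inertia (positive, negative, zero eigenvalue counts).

Answer: (0, 3, 0)

Derivation:
step 0: pivot -9 → sign −
step 1: pivot -26/9 → sign −
step 2: pivot -2/13 → sign −
signature = (0, 3, 0)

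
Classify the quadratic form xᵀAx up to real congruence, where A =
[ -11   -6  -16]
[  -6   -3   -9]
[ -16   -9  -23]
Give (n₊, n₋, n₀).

step 0: pivot -11 → sign −
step 1: pivot 3/11 → sign +
step 2: row/col 2 already zero → sign 0
signature = (1, 1, 1)

Answer: (1, 1, 1)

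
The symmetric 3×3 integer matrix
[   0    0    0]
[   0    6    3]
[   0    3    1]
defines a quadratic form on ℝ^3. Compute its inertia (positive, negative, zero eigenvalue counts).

step 0: pivot 6 → sign +
step 1: pivot -1/2 → sign −
step 2: row/col 2 already zero → sign 0
signature = (1, 1, 1)

Answer: (1, 1, 1)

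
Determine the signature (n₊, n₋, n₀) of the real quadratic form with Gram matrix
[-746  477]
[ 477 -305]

Answer: (0, 2, 0)

Derivation:
step 0: pivot -746 → sign −
step 1: pivot -1/746 → sign −
signature = (0, 2, 0)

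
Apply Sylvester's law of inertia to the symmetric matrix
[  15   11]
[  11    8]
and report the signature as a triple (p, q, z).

Answer: (1, 1, 0)

Derivation:
step 0: pivot 15 → sign +
step 1: pivot -1/15 → sign −
signature = (1, 1, 0)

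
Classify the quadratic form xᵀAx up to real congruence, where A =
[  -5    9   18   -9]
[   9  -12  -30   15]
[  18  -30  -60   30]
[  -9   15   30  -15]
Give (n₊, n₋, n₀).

step 0: pivot -5 → sign −
step 1: pivot 21/5 → sign +
step 2: pivot 24/7 → sign +
step 3: row/col 3 already zero → sign 0
signature = (2, 1, 1)

Answer: (2, 1, 1)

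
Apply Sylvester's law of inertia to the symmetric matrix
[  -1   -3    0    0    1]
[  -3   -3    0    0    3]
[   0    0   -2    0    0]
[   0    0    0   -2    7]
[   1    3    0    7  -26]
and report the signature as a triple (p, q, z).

step 0: pivot -1 → sign −
step 1: pivot 6 → sign +
step 2: pivot -2 → sign −
step 3: pivot -2 → sign −
step 4: pivot -1/2 → sign −
signature = (1, 4, 0)

Answer: (1, 4, 0)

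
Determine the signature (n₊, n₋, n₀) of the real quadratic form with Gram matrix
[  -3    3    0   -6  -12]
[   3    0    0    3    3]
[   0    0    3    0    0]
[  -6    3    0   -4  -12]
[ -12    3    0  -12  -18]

step 0: pivot -3 → sign −
step 1: pivot 3 → sign +
step 2: pivot 3 → sign +
step 3: pivot 5 → sign +
step 4: pivot 6/5 → sign +
signature = (4, 1, 0)

Answer: (4, 1, 0)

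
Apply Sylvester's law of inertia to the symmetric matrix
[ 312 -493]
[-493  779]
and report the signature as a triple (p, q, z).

step 0: pivot 312 → sign +
step 1: pivot -1/312 → sign −
signature = (1, 1, 0)

Answer: (1, 1, 0)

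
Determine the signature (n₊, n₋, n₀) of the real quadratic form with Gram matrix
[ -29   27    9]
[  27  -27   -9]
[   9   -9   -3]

Answer: (0, 2, 1)

Derivation:
step 0: pivot -29 → sign −
step 1: pivot -54/29 → sign −
step 2: row/col 2 already zero → sign 0
signature = (0, 2, 1)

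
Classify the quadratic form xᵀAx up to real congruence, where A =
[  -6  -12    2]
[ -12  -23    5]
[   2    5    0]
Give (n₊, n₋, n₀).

step 0: pivot -6 → sign −
step 1: pivot 1 → sign +
step 2: pivot -1/3 → sign −
signature = (1, 2, 0)

Answer: (1, 2, 0)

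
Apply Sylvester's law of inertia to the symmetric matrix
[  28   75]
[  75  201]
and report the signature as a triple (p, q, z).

step 0: pivot 28 → sign +
step 1: pivot 3/28 → sign +
signature = (2, 0, 0)

Answer: (2, 0, 0)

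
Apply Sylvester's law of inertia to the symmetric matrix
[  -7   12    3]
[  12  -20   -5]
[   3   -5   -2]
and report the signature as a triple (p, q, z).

Answer: (1, 2, 0)

Derivation:
step 0: pivot -7 → sign −
step 1: pivot 4/7 → sign +
step 2: pivot -3/4 → sign −
signature = (1, 2, 0)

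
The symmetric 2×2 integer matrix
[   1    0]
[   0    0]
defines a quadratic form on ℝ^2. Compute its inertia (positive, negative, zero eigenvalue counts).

Answer: (1, 0, 1)

Derivation:
step 0: pivot 1 → sign +
step 1: row/col 1 already zero → sign 0
signature = (1, 0, 1)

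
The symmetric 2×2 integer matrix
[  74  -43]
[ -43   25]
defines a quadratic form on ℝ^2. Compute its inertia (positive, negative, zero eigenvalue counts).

step 0: pivot 74 → sign +
step 1: pivot 1/74 → sign +
signature = (2, 0, 0)

Answer: (2, 0, 0)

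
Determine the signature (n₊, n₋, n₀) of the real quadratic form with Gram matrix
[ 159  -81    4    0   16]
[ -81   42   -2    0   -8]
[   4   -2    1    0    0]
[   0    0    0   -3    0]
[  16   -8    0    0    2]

Answer: (4, 1, 0)

Derivation:
step 0: pivot 159 → sign +
step 1: pivot 39/53 → sign +
step 2: pivot 35/39 → sign +
step 3: pivot -3 → sign −
step 4: pivot 6/35 → sign +
signature = (4, 1, 0)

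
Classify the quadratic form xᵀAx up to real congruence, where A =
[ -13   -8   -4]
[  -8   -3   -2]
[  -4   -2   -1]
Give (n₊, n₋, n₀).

Answer: (2, 1, 0)

Derivation:
step 0: pivot -13 → sign −
step 1: pivot 25/13 → sign +
step 2: pivot 3/25 → sign +
signature = (2, 1, 0)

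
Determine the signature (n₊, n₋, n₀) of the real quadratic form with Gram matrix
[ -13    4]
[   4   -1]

step 0: pivot -13 → sign −
step 1: pivot 3/13 → sign +
signature = (1, 1, 0)

Answer: (1, 1, 0)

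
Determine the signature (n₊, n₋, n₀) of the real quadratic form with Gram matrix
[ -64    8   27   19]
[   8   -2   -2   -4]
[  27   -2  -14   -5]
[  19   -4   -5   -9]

Answer: (1, 3, 0)

Derivation:
step 0: pivot -64 → sign −
step 1: pivot -1 → sign −
step 2: pivot -23/32 → sign −
step 3: pivot 3/23 → sign +
signature = (1, 3, 0)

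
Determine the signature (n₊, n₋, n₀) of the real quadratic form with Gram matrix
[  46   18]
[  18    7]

Answer: (1, 1, 0)

Derivation:
step 0: pivot 46 → sign +
step 1: pivot -1/23 → sign −
signature = (1, 1, 0)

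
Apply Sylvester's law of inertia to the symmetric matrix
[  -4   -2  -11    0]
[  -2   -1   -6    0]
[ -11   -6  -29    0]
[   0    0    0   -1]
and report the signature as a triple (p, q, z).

step 0: pivot -4 → sign −
step 1: pivot 5/4 → sign +
step 2: pivot -1/5 → sign −
step 3: pivot -1 → sign −
signature = (1, 3, 0)

Answer: (1, 3, 0)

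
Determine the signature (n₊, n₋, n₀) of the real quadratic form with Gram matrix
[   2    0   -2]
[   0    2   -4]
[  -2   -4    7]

Answer: (2, 1, 0)

Derivation:
step 0: pivot 2 → sign +
step 1: pivot 2 → sign +
step 2: pivot -3 → sign −
signature = (2, 1, 0)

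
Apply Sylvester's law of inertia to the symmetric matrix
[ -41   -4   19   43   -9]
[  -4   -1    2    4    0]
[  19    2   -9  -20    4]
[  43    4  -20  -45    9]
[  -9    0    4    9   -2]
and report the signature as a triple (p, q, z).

Answer: (1, 4, 0)

Derivation:
step 0: pivot -41 → sign −
step 1: pivot -25/41 → sign −
step 2: pivot -4/25 → sign −
step 3: pivot 1/4 → sign +
step 4: pivot -1 → sign −
signature = (1, 4, 0)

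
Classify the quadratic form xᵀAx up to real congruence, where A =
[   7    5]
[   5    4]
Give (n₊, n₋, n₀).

step 0: pivot 7 → sign +
step 1: pivot 3/7 → sign +
signature = (2, 0, 0)

Answer: (2, 0, 0)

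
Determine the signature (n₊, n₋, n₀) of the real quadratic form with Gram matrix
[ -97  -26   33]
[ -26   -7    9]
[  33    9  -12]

Answer: (0, 2, 1)

Derivation:
step 0: pivot -97 → sign −
step 1: pivot -3/97 → sign −
step 2: row/col 2 already zero → sign 0
signature = (0, 2, 1)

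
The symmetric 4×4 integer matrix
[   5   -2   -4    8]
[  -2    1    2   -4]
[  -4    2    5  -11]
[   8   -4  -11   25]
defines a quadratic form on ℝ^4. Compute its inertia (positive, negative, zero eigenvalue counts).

Answer: (3, 0, 1)

Derivation:
step 0: pivot 5 → sign +
step 1: pivot 1/5 → sign +
step 2: pivot 1 → sign +
step 3: row/col 3 already zero → sign 0
signature = (3, 0, 1)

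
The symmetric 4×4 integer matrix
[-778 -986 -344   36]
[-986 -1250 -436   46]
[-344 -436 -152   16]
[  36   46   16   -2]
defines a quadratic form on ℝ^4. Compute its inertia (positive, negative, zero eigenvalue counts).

Answer: (1, 2, 1)

Derivation:
step 0: pivot -778 → sign −
step 1: pivot -152/389 → sign −
step 2: pivot 2/19 → sign +
step 3: row/col 3 already zero → sign 0
signature = (1, 2, 1)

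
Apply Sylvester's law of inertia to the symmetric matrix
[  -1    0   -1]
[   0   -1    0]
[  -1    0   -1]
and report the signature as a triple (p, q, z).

step 0: pivot -1 → sign −
step 1: pivot -1 → sign −
step 2: row/col 2 already zero → sign 0
signature = (0, 2, 1)

Answer: (0, 2, 1)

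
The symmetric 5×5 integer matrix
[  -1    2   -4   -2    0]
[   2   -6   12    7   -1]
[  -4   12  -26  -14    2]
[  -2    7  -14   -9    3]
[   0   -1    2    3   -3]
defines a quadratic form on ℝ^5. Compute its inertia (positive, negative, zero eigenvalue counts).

Answer: (1, 4, 0)

Derivation:
step 0: pivot -1 → sign −
step 1: pivot -2 → sign −
step 2: pivot -2 → sign −
step 3: pivot -1/2 → sign −
step 4: pivot 2 → sign +
signature = (1, 4, 0)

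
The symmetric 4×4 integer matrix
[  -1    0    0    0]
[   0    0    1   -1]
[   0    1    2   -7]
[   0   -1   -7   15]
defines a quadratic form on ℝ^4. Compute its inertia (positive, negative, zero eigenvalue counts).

step 0: pivot -1 → sign −
step 1: pivot 2 → sign +
step 2: pivot -1/2 → sign −
step 3: pivot 3 → sign +
signature = (2, 2, 0)

Answer: (2, 2, 0)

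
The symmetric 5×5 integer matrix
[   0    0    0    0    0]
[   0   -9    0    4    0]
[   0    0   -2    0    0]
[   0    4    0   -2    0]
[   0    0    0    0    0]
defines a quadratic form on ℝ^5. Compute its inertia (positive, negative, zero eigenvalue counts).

Answer: (0, 3, 2)

Derivation:
step 0: pivot -9 → sign −
step 1: pivot -2 → sign −
step 2: pivot -2/9 → sign −
step 3: row/col 3 already zero → sign 0
step 4: row/col 4 already zero → sign 0
signature = (0, 3, 2)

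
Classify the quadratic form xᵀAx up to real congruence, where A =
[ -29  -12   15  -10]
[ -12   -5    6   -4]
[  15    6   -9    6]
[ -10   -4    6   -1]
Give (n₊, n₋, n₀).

Answer: (1, 2, 1)

Derivation:
step 0: pivot -29 → sign −
step 1: pivot -1/29 → sign −
step 2: pivot 3 → sign +
step 3: row/col 3 already zero → sign 0
signature = (1, 2, 1)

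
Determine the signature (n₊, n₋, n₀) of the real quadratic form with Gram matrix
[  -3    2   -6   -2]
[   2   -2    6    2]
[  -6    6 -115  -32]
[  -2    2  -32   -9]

Answer: (0, 4, 0)

Derivation:
step 0: pivot -3 → sign −
step 1: pivot -2/3 → sign −
step 2: pivot -97 → sign −
step 3: pivot -3/97 → sign −
signature = (0, 4, 0)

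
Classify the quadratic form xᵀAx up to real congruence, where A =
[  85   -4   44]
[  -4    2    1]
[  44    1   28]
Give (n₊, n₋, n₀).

step 0: pivot 85 → sign +
step 1: pivot 154/85 → sign +
step 2: pivot 3/154 → sign +
signature = (3, 0, 0)

Answer: (3, 0, 0)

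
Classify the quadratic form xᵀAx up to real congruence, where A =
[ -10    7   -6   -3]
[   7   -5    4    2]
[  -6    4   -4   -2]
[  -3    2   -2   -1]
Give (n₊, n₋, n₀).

step 0: pivot -10 → sign −
step 1: pivot -1/10 → sign −
step 2: row/col 2 already zero → sign 0
step 3: row/col 3 already zero → sign 0
signature = (0, 2, 2)

Answer: (0, 2, 2)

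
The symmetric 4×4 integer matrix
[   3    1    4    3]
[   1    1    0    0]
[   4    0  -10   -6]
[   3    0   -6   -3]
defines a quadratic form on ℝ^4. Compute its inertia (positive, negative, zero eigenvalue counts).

step 0: pivot 3 → sign +
step 1: pivot 2/3 → sign +
step 2: pivot -18 → sign −
step 3: pivot 1/2 → sign +
signature = (3, 1, 0)

Answer: (3, 1, 0)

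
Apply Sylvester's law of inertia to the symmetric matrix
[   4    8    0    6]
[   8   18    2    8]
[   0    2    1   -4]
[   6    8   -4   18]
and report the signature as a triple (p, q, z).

Answer: (3, 1, 0)

Derivation:
step 0: pivot 4 → sign +
step 1: pivot 2 → sign +
step 2: pivot -1 → sign −
step 3: pivot 1 → sign +
signature = (3, 1, 0)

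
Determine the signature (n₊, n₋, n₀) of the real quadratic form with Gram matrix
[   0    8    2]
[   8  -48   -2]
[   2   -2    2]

Answer: (1, 1, 1)

Derivation:
step 0: pivot -48 → sign −
step 1: pivot 4/3 → sign +
step 2: row/col 2 already zero → sign 0
signature = (1, 1, 1)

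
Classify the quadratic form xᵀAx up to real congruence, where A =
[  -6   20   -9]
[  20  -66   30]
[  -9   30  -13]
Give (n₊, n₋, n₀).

Answer: (2, 1, 0)

Derivation:
step 0: pivot -6 → sign −
step 1: pivot 2/3 → sign +
step 2: pivot 1/2 → sign +
signature = (2, 1, 0)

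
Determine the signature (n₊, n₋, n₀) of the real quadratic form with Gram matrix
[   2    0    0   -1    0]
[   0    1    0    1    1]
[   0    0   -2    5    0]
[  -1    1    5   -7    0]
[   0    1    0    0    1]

Answer: (3, 2, 0)

Derivation:
step 0: pivot 2 → sign +
step 1: pivot 1 → sign +
step 2: pivot -2 → sign −
step 3: pivot 4 → sign +
step 4: pivot -1/4 → sign −
signature = (3, 2, 0)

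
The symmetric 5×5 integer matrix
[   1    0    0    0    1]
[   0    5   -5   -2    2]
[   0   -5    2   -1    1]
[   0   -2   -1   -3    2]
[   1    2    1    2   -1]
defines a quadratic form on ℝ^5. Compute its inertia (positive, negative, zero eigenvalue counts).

Answer: (3, 2, 0)

Derivation:
step 0: pivot 1 → sign +
step 1: pivot 5 → sign +
step 2: pivot -3 → sign −
step 3: pivot -4/5 → sign −
step 4: pivot 1/4 → sign +
signature = (3, 2, 0)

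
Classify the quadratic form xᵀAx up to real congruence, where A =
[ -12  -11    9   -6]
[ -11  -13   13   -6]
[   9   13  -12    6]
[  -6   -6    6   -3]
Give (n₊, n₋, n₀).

Answer: (1, 3, 0)

Derivation:
step 0: pivot -12 → sign −
step 1: pivot -35/12 → sign −
step 2: pivot 87/35 → sign +
step 3: pivot -3/29 → sign −
signature = (1, 3, 0)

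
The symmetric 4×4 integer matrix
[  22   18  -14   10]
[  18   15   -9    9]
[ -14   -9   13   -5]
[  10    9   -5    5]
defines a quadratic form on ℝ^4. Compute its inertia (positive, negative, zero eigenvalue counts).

Answer: (2, 1, 1)

Derivation:
step 0: pivot 22 → sign +
step 1: pivot 3/11 → sign +
step 2: pivot -18 → sign −
step 3: row/col 3 already zero → sign 0
signature = (2, 1, 1)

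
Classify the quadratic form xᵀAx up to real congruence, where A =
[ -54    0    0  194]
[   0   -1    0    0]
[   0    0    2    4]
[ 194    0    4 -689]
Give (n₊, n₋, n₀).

step 0: pivot -54 → sign −
step 1: pivot -1 → sign −
step 2: pivot 2 → sign +
step 3: pivot -1/27 → sign −
signature = (1, 3, 0)

Answer: (1, 3, 0)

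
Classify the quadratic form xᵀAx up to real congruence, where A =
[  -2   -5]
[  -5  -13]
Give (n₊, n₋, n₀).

step 0: pivot -2 → sign −
step 1: pivot -1/2 → sign −
signature = (0, 2, 0)

Answer: (0, 2, 0)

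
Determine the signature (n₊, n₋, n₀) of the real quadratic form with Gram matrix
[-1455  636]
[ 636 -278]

step 0: pivot -1455 → sign −
step 1: pivot 2/485 → sign +
signature = (1, 1, 0)

Answer: (1, 1, 0)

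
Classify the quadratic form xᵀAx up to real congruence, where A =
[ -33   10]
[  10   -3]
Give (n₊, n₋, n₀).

step 0: pivot -33 → sign −
step 1: pivot 1/33 → sign +
signature = (1, 1, 0)

Answer: (1, 1, 0)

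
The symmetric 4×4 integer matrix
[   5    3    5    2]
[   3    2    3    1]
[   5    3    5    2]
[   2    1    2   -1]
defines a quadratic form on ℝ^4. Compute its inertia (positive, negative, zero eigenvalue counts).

step 0: pivot 5 → sign +
step 1: pivot 1/5 → sign +
step 2: pivot -2 → sign −
step 3: row/col 3 already zero → sign 0
signature = (2, 1, 1)

Answer: (2, 1, 1)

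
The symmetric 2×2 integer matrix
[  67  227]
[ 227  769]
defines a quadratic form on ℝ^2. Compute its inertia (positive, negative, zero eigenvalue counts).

Answer: (1, 1, 0)

Derivation:
step 0: pivot 67 → sign +
step 1: pivot -6/67 → sign −
signature = (1, 1, 0)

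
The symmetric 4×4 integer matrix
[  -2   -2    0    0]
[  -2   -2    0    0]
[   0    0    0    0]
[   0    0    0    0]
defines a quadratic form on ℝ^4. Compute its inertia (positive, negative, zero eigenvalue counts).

Answer: (0, 1, 3)

Derivation:
step 0: pivot -2 → sign −
step 1: row/col 1 already zero → sign 0
step 2: row/col 2 already zero → sign 0
step 3: row/col 3 already zero → sign 0
signature = (0, 1, 3)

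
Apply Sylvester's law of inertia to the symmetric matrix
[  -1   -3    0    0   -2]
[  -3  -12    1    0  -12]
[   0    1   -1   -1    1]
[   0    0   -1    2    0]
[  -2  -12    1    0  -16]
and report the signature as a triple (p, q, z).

step 0: pivot -1 → sign −
step 1: pivot -3 → sign −
step 2: pivot -2/3 → sign −
step 3: pivot 7/2 → sign +
step 4: pivot 6/7 → sign +
signature = (2, 3, 0)

Answer: (2, 3, 0)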